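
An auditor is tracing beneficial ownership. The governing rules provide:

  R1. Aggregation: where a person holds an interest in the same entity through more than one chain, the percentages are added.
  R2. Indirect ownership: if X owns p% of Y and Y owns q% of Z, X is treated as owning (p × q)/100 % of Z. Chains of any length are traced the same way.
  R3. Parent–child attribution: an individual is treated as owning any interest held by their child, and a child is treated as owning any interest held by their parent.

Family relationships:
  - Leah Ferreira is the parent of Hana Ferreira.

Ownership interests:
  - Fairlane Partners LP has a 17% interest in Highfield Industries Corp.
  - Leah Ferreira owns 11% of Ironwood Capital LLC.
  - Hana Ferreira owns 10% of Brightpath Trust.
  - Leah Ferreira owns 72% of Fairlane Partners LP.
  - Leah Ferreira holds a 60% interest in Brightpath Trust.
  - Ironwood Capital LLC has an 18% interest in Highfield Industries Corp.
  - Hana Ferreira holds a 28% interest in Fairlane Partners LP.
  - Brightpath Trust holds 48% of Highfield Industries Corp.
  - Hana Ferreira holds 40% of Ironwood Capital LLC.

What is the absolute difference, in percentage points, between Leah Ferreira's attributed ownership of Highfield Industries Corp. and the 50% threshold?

9.78

By parent–child attribution (R3), Leah Ferreira is treated as also owning Hana Ferreira's interest in Ironwood Capital LLC, giving 11% + 40% = 51%.
By parent–child attribution (R3), Leah Ferreira is treated as also owning Hana Ferreira's interest in Fairlane Partners LP, giving 72% + 28% = 100%.
By parent–child attribution (R3), Leah Ferreira is treated as also owning Hana Ferreira's interest in Brightpath Trust, giving 60% + 10% = 70%.
Chain via Ironwood Capital LLC (R2): 51% × 18% = 9.18% of Highfield Industries Corp.
Chain via Fairlane Partners LP (R2): 100% × 17% = 17% of Highfield Industries Corp.
Chain via Brightpath Trust (R2): 70% × 48% = 33.6% of Highfield Industries Corp.
Aggregating (R1): 9.18% + 17% + 33.6% = 59.78%.
59.78% exceeds the 50% threshold by 9.78 percentage points.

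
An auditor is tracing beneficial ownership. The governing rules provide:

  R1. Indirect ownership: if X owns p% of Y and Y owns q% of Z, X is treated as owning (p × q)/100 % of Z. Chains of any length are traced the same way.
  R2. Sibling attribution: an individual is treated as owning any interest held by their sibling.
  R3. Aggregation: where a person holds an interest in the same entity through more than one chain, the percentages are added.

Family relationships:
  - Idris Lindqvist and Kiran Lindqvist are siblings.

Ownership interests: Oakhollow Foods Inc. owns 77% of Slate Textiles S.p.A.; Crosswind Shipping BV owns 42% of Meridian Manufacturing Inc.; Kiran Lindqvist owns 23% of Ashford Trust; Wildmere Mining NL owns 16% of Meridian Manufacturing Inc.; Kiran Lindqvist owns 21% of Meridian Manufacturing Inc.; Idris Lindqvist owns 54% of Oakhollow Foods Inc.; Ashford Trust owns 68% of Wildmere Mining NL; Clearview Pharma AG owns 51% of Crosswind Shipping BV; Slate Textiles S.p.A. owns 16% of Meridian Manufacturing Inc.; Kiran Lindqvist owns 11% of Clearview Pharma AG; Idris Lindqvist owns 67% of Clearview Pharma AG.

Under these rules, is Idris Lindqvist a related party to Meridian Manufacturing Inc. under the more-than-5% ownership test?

By sibling attribution (R2), Idris Lindqvist is treated as also owning Kiran Lindqvist's interest in Clearview Pharma AG, giving 67% + 11% = 78%.
By sibling attribution (R2), Idris Lindqvist is treated as owning Kiran Lindqvist's 23% interest in Ashford Trust.
By sibling attribution (R2), Idris Lindqvist is treated as owning Kiran Lindqvist's 21% interest in Meridian Manufacturing Inc.
Chain via Clearview Pharma AG → Crosswind Shipping BV (R1): 78% × 51% × 42% = 16.7076% of Meridian Manufacturing Inc.
Chain via Oakhollow Foods Inc. → Slate Textiles S.p.A. (R1): 54% × 77% × 16% = 6.6528% of Meridian Manufacturing Inc.
Chain via Ashford Trust → Wildmere Mining NL (R1): 23% × 68% × 16% = 2.5024% of Meridian Manufacturing Inc.
Direct interest in Meridian Manufacturing Inc: 21%.
Aggregating (R3): 16.7076% + 6.6528% + 2.5024% + 21% = 46.8628%.
46.8628% exceeds the 5% threshold, so Idris is a related party to Meridian Manufacturing Inc.

Yes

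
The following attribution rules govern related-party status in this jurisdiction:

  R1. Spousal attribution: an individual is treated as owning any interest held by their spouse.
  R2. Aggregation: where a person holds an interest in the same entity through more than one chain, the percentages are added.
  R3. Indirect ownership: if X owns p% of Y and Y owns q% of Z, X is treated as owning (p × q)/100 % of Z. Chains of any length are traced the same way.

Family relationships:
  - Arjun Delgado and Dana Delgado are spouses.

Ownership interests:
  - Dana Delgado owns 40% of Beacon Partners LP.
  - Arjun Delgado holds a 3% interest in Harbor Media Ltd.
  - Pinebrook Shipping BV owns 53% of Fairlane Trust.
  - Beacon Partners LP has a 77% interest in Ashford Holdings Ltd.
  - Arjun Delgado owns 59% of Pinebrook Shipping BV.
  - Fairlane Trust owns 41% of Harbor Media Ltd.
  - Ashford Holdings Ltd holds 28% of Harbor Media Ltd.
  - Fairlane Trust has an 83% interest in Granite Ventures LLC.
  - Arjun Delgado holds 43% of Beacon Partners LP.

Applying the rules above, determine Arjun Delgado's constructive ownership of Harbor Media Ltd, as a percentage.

33.7155%

By spousal attribution (R1), Arjun Delgado is treated as also owning Dana Delgado's interest in Beacon Partners LP, giving 43% + 40% = 83%.
Chain via Pinebrook Shipping BV → Fairlane Trust (R3): 59% × 53% × 41% = 12.8207% of Harbor Media Ltd.
Chain via Beacon Partners LP → Ashford Holdings Ltd (R3): 83% × 77% × 28% = 17.8948% of Harbor Media Ltd.
Direct interest in Harbor Media Ltd: 3%.
Aggregating (R2): 12.8207% + 17.8948% + 3% = 33.7155%.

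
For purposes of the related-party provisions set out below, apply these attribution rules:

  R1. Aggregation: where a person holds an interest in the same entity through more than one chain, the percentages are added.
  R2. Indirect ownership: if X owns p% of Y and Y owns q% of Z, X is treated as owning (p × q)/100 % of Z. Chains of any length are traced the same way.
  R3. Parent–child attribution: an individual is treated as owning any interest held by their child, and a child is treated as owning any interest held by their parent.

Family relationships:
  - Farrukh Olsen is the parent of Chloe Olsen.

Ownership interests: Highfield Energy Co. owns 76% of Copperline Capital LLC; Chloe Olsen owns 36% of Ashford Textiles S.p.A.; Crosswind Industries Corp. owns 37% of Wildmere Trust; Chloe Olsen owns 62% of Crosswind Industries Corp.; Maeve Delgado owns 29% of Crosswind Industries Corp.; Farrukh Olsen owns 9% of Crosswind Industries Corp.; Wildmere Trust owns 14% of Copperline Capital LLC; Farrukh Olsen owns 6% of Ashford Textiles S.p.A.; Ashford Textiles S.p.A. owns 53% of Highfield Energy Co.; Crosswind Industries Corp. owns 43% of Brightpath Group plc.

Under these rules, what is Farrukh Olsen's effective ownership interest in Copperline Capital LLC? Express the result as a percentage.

By parent–child attribution (R3), Farrukh Olsen is treated as also owning Chloe Olsen's interest in Crosswind Industries Corp, giving 9% + 62% = 71%.
By parent–child attribution (R3), Farrukh Olsen is treated as also owning Chloe Olsen's interest in Ashford Textiles S.p.A, giving 6% + 36% = 42%.
Chain via Crosswind Industries Corp. → Wildmere Trust (R2): 71% × 37% × 14% = 3.6778% of Copperline Capital LLC.
Chain via Ashford Textiles S.p.A. → Highfield Energy Co. (R2): 42% × 53% × 76% = 16.9176% of Copperline Capital LLC.
Aggregating (R1): 3.6778% + 16.9176% = 20.5954%.

20.5954%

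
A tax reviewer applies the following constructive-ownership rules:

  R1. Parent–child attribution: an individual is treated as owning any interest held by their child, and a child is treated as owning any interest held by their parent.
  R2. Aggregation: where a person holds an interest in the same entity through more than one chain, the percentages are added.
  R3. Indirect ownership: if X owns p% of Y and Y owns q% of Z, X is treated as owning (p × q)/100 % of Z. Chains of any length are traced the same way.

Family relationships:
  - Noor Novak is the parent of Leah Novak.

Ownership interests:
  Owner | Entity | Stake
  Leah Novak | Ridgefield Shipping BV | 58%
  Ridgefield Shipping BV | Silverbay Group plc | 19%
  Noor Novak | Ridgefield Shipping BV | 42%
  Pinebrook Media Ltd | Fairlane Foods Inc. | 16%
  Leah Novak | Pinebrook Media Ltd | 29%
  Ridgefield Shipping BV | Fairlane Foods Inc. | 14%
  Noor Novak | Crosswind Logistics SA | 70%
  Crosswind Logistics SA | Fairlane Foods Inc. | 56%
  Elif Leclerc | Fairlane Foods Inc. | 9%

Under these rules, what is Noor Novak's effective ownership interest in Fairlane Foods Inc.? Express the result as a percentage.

57.84%

By parent–child attribution (R1), Noor Novak is treated as also owning Leah Novak's interest in Ridgefield Shipping BV, giving 42% + 58% = 100%.
By parent–child attribution (R1), Noor Novak is treated as owning Leah Novak's 29% interest in Pinebrook Media Ltd.
Chain via Crosswind Logistics SA (R3): 70% × 56% = 39.2% of Fairlane Foods Inc.
Chain via Ridgefield Shipping BV (R3): 100% × 14% = 14% of Fairlane Foods Inc.
Chain via Pinebrook Media Ltd (R3): 29% × 16% = 4.64% of Fairlane Foods Inc.
Aggregating (R2): 39.2% + 14% + 4.64% = 57.84%.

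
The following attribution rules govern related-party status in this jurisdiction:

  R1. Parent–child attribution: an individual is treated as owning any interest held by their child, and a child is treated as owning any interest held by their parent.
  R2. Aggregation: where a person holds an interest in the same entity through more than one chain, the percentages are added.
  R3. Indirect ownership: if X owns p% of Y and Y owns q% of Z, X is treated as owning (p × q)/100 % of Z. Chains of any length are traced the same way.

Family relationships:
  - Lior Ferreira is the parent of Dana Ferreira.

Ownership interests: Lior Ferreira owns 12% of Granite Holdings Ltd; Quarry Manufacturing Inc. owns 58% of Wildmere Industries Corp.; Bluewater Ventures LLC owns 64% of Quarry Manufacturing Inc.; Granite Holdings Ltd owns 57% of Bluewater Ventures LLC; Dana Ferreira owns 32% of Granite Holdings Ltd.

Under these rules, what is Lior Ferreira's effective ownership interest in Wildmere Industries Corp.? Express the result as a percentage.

9.309696%

By parent–child attribution (R1), Lior Ferreira is treated as also owning Dana Ferreira's interest in Granite Holdings Ltd, giving 12% + 32% = 44%.
Chain via Granite Holdings Ltd → Bluewater Ventures LLC → Quarry Manufacturing Inc. (R3): 44% × 57% × 64% × 58% = 9.309696% of Wildmere Industries Corp.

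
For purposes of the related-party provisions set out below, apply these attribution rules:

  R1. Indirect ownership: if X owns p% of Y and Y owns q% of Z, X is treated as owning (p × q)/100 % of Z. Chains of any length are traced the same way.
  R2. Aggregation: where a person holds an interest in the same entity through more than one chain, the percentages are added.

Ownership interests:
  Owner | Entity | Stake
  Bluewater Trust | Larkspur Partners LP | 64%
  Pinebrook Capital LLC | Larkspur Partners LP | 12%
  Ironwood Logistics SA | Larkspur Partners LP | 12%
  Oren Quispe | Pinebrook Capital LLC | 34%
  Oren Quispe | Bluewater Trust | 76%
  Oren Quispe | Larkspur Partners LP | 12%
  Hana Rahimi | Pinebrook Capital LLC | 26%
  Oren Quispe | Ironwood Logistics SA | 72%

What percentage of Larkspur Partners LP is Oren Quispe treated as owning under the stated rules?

Chain via Pinebrook Capital LLC (R1): 34% × 12% = 4.08% of Larkspur Partners LP.
Chain via Bluewater Trust (R1): 76% × 64% = 48.64% of Larkspur Partners LP.
Chain via Ironwood Logistics SA (R1): 72% × 12% = 8.64% of Larkspur Partners LP.
Direct interest in Larkspur Partners LP: 12%.
Aggregating (R2): 4.08% + 48.64% + 8.64% + 12% = 73.36%.

73.36%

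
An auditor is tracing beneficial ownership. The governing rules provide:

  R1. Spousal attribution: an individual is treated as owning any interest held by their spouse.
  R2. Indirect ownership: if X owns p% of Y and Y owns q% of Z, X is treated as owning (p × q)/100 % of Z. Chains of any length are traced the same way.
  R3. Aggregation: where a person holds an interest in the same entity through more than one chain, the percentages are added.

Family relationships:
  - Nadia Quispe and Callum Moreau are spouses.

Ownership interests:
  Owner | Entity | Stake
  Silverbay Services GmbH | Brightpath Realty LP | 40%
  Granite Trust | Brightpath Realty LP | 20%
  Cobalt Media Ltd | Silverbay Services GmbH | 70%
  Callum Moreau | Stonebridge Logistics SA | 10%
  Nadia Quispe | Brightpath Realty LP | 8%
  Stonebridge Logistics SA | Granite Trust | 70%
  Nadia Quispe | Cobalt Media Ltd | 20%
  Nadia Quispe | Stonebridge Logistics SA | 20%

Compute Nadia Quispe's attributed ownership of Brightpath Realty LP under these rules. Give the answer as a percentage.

17.8%

By spousal attribution (R1), Nadia Quispe is treated as also owning Callum Moreau's interest in Stonebridge Logistics SA, giving 20% + 10% = 30%.
Chain via Cobalt Media Ltd → Silverbay Services GmbH (R2): 20% × 70% × 40% = 5.6% of Brightpath Realty LP.
Chain via Stonebridge Logistics SA → Granite Trust (R2): 30% × 70% × 20% = 4.2% of Brightpath Realty LP.
Direct interest in Brightpath Realty LP: 8%.
Aggregating (R3): 5.6% + 4.2% + 8% = 17.8%.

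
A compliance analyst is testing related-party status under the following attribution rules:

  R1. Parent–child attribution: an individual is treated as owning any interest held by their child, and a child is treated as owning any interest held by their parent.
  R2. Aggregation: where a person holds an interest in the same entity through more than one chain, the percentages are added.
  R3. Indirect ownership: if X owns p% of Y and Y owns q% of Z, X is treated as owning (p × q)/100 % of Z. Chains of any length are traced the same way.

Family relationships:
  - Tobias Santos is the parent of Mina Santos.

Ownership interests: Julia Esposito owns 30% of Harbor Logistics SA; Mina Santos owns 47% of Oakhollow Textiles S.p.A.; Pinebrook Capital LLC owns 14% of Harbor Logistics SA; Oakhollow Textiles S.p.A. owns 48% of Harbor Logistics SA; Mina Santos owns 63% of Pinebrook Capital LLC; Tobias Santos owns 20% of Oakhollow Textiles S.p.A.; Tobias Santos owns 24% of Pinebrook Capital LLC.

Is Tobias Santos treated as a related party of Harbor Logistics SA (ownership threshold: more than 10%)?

Yes

By parent–child attribution (R1), Tobias Santos is treated as also owning Mina Santos's interest in Oakhollow Textiles S.p.A, giving 20% + 47% = 67%.
By parent–child attribution (R1), Tobias Santos is treated as also owning Mina Santos's interest in Pinebrook Capital LLC, giving 24% + 63% = 87%.
Chain via Oakhollow Textiles S.p.A. (R3): 67% × 48% = 32.16% of Harbor Logistics SA.
Chain via Pinebrook Capital LLC (R3): 87% × 14% = 12.18% of Harbor Logistics SA.
Aggregating (R2): 32.16% + 12.18% = 44.34%.
44.34% exceeds the 10% threshold, so Tobias is a related party to Harbor Logistics SA.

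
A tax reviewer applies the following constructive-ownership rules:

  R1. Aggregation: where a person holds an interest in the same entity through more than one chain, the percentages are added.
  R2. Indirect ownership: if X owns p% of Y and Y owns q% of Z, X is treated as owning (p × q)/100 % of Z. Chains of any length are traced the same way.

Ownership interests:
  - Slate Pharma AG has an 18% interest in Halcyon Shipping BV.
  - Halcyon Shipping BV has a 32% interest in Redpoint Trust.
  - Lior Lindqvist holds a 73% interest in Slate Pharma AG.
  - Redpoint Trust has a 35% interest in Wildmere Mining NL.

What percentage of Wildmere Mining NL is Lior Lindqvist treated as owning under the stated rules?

Chain via Slate Pharma AG → Halcyon Shipping BV → Redpoint Trust (R2): 73% × 18% × 32% × 35% = 1.47168% of Wildmere Mining NL.

1.47168%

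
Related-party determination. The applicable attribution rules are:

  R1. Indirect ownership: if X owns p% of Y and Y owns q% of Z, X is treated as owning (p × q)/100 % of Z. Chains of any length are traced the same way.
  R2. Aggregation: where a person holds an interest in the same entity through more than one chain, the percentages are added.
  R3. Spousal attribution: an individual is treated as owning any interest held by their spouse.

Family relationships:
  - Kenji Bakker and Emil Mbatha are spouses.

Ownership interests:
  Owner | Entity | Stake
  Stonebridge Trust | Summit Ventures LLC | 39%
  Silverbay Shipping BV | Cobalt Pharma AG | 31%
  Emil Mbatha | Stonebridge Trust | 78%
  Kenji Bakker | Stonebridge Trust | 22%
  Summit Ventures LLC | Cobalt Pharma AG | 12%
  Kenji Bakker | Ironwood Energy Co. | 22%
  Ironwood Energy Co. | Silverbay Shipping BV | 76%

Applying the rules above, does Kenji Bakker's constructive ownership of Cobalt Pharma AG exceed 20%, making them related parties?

No

By spousal attribution (R3), Kenji Bakker is treated as also owning Emil Mbatha's interest in Stonebridge Trust, giving 22% + 78% = 100%.
Chain via Ironwood Energy Co. → Silverbay Shipping BV (R1): 22% × 76% × 31% = 5.1832% of Cobalt Pharma AG.
Chain via Stonebridge Trust → Summit Ventures LLC (R1): 100% × 39% × 12% = 4.68% of Cobalt Pharma AG.
Aggregating (R2): 5.1832% + 4.68% = 9.8632%.
9.8632% does not exceed the 20% threshold, so Kenji is not a related party to Cobalt Pharma AG.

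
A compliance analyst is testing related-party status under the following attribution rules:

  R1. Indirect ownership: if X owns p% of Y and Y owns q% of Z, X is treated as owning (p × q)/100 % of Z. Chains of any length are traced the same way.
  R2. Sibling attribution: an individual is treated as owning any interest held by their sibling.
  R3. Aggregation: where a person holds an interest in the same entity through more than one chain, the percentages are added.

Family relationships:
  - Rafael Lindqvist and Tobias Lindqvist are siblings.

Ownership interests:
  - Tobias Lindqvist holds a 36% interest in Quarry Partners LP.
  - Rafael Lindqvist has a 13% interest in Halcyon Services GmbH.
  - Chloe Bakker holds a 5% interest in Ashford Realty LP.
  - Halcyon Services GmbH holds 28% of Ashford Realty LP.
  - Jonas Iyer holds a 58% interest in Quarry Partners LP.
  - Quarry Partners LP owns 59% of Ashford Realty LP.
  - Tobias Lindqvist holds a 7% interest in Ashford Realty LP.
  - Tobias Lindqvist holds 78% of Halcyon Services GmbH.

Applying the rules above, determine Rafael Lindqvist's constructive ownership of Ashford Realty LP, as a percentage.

By sibling attribution (R2), Rafael Lindqvist is treated as also owning Tobias Lindqvist's interest in Halcyon Services GmbH, giving 13% + 78% = 91%.
By sibling attribution (R2), Rafael Lindqvist is treated as owning Tobias Lindqvist's 36% interest in Quarry Partners LP.
By sibling attribution (R2), Rafael Lindqvist is treated as owning Tobias Lindqvist's 7% interest in Ashford Realty LP.
Chain via Halcyon Services GmbH (R1): 91% × 28% = 25.48% of Ashford Realty LP.
Chain via Quarry Partners LP (R1): 36% × 59% = 21.24% of Ashford Realty LP.
Direct interest in Ashford Realty LP: 7%.
Aggregating (R3): 25.48% + 21.24% + 7% = 53.72%.

53.72%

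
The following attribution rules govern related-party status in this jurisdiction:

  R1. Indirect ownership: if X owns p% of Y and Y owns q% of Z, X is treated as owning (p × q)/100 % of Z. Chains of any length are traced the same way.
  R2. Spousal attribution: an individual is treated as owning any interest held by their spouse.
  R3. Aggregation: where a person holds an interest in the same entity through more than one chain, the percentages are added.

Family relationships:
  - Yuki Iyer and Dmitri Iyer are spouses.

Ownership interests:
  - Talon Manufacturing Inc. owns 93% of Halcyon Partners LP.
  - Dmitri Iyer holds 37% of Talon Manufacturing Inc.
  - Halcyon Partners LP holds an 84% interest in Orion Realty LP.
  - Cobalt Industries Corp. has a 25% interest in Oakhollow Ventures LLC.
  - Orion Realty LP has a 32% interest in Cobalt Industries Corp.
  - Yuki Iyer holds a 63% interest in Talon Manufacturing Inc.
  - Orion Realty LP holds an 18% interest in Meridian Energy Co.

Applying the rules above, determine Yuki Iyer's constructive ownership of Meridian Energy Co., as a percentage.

By spousal attribution (R2), Yuki Iyer is treated as also owning Dmitri Iyer's interest in Talon Manufacturing Inc, giving 63% + 37% = 100%.
Chain via Talon Manufacturing Inc. → Halcyon Partners LP → Orion Realty LP (R1): 100% × 93% × 84% × 18% = 14.0616% of Meridian Energy Co.

14.0616%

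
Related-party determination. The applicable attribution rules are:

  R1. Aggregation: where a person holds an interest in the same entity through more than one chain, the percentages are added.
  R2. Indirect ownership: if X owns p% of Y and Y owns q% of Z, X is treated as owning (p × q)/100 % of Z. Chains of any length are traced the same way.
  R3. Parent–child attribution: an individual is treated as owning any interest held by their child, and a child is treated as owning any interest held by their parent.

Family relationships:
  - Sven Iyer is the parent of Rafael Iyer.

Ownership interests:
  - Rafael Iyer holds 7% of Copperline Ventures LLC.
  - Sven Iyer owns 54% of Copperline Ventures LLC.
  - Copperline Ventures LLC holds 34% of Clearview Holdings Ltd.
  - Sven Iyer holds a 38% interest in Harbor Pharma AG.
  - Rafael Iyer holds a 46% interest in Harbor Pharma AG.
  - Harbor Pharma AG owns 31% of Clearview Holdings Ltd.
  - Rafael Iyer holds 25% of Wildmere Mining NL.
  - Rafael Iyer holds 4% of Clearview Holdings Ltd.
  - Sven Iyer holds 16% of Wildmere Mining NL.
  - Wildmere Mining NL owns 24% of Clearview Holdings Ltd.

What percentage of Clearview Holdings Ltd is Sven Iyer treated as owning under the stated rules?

60.62%

By parent–child attribution (R3), Sven Iyer is treated as also owning Rafael Iyer's interest in Copperline Ventures LLC, giving 54% + 7% = 61%.
By parent–child attribution (R3), Sven Iyer is treated as also owning Rafael Iyer's interest in Wildmere Mining NL, giving 16% + 25% = 41%.
By parent–child attribution (R3), Sven Iyer is treated as also owning Rafael Iyer's interest in Harbor Pharma AG, giving 38% + 46% = 84%.
By parent–child attribution (R3), Sven Iyer is treated as owning Rafael Iyer's 4% interest in Clearview Holdings Ltd.
Chain via Copperline Ventures LLC (R2): 61% × 34% = 20.74% of Clearview Holdings Ltd.
Chain via Wildmere Mining NL (R2): 41% × 24% = 9.84% of Clearview Holdings Ltd.
Chain via Harbor Pharma AG (R2): 84% × 31% = 26.04% of Clearview Holdings Ltd.
Direct interest in Clearview Holdings Ltd: 4%.
Aggregating (R1): 20.74% + 9.84% + 26.04% + 4% = 60.62%.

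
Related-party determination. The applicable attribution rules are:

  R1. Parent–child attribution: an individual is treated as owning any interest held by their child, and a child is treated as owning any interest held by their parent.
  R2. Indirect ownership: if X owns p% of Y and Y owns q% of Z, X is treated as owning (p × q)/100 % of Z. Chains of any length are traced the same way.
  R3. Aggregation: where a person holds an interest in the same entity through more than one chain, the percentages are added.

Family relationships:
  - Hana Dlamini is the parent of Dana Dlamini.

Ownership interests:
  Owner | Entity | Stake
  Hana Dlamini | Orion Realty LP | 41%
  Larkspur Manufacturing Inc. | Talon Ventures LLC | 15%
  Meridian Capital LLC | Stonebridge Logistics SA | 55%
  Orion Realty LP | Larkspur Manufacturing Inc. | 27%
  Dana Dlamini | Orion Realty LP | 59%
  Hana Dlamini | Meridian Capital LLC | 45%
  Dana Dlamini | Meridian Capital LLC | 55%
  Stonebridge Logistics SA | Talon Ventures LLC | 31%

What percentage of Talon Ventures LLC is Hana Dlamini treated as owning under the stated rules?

21.1%

By parent–child attribution (R1), Hana Dlamini is treated as also owning Dana Dlamini's interest in Meridian Capital LLC, giving 45% + 55% = 100%.
By parent–child attribution (R1), Hana Dlamini is treated as also owning Dana Dlamini's interest in Orion Realty LP, giving 41% + 59% = 100%.
Chain via Meridian Capital LLC → Stonebridge Logistics SA (R2): 100% × 55% × 31% = 17.05% of Talon Ventures LLC.
Chain via Orion Realty LP → Larkspur Manufacturing Inc. (R2): 100% × 27% × 15% = 4.05% of Talon Ventures LLC.
Aggregating (R3): 17.05% + 4.05% = 21.1%.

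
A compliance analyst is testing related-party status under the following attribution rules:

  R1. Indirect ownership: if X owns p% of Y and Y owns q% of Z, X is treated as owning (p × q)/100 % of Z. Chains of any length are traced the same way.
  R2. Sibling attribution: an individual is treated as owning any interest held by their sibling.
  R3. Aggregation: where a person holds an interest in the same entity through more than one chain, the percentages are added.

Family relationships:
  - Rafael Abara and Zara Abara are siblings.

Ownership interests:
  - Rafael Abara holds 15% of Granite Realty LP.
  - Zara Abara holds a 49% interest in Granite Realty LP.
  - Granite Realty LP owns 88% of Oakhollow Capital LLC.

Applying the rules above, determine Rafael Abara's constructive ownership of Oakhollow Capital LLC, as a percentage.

56.32%

By sibling attribution (R2), Rafael Abara is treated as also owning Zara Abara's interest in Granite Realty LP, giving 15% + 49% = 64%.
Chain via Granite Realty LP (R1): 64% × 88% = 56.32% of Oakhollow Capital LLC.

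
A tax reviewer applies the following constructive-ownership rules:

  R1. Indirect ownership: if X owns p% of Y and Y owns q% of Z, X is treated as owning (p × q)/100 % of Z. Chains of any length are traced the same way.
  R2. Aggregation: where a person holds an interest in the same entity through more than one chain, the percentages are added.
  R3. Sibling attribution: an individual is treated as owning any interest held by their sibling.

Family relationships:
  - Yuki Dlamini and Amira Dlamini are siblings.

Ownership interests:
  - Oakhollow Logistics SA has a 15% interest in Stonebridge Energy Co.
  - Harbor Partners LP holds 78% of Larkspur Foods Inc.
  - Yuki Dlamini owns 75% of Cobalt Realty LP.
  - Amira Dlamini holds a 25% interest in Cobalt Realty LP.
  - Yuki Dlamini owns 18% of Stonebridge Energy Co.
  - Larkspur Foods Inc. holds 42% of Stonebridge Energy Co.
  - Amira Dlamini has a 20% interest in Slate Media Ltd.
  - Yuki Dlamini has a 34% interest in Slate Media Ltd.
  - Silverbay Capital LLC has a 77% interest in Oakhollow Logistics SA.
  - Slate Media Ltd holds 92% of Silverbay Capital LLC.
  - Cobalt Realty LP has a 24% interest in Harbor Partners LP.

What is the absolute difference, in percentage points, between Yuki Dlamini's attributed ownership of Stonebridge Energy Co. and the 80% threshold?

48.39956

By sibling attribution (R3), Yuki Dlamini is treated as also owning Amira Dlamini's interest in Cobalt Realty LP, giving 75% + 25% = 100%.
By sibling attribution (R3), Yuki Dlamini is treated as also owning Amira Dlamini's interest in Slate Media Ltd, giving 34% + 20% = 54%.
Chain via Cobalt Realty LP → Harbor Partners LP → Larkspur Foods Inc. (R1): 100% × 24% × 78% × 42% = 7.8624% of Stonebridge Energy Co.
Chain via Slate Media Ltd → Silverbay Capital LLC → Oakhollow Logistics SA (R1): 54% × 92% × 77% × 15% = 5.73804% of Stonebridge Energy Co.
Direct interest in Stonebridge Energy Co: 18%.
Aggregating (R2): 7.8624% + 5.73804% + 18% = 31.60044%.
31.60044% falls short of the 80% threshold by 48.39956 percentage points.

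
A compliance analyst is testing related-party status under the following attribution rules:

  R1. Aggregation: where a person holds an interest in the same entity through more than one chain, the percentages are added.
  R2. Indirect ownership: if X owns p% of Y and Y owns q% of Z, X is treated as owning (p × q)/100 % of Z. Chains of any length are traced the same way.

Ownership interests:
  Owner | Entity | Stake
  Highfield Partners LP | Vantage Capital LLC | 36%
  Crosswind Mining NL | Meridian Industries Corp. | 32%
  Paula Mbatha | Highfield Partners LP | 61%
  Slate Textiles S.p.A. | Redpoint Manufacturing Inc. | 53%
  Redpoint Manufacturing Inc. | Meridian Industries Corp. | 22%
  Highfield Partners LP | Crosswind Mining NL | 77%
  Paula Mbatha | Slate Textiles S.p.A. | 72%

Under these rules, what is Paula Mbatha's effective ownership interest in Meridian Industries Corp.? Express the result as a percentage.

Chain via Slate Textiles S.p.A. → Redpoint Manufacturing Inc. (R2): 72% × 53% × 22% = 8.3952% of Meridian Industries Corp.
Chain via Highfield Partners LP → Crosswind Mining NL (R2): 61% × 77% × 32% = 15.0304% of Meridian Industries Corp.
Aggregating (R1): 8.3952% + 15.0304% = 23.4256%.

23.4256%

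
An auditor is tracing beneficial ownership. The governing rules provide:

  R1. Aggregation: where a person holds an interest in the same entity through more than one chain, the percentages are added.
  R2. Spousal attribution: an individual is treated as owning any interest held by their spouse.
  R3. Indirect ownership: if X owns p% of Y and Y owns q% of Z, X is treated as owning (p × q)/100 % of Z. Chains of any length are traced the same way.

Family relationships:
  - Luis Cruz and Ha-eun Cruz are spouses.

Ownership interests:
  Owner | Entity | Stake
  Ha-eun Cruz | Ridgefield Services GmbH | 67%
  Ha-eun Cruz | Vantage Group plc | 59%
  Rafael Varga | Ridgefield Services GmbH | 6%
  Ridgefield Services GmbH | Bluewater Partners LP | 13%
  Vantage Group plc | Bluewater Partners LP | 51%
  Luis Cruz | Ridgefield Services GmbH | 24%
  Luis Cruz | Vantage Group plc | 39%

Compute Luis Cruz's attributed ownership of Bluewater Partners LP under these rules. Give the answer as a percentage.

By spousal attribution (R2), Luis Cruz is treated as also owning Ha-eun Cruz's interest in Vantage Group plc, giving 39% + 59% = 98%.
By spousal attribution (R2), Luis Cruz is treated as also owning Ha-eun Cruz's interest in Ridgefield Services GmbH, giving 24% + 67% = 91%.
Chain via Vantage Group plc (R3): 98% × 51% = 49.98% of Bluewater Partners LP.
Chain via Ridgefield Services GmbH (R3): 91% × 13% = 11.83% of Bluewater Partners LP.
Aggregating (R1): 49.98% + 11.83% = 61.81%.

61.81%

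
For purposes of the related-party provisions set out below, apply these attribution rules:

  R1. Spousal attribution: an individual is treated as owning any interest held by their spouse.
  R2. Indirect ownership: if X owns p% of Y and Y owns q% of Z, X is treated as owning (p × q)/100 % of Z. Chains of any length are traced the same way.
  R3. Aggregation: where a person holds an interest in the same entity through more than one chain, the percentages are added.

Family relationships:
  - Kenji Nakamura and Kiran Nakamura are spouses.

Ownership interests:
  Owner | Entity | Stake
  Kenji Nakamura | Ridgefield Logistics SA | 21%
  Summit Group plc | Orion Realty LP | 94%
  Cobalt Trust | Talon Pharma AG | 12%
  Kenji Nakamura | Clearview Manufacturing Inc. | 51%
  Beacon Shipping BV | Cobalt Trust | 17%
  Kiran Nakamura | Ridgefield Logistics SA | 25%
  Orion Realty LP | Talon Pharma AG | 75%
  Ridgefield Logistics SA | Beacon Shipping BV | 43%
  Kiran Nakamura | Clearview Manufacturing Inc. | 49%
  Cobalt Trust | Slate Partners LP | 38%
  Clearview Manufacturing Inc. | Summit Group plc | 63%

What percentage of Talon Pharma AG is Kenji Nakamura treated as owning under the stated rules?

44.818512%

By spousal attribution (R1), Kenji Nakamura is treated as also owning Kiran Nakamura's interest in Clearview Manufacturing Inc, giving 51% + 49% = 100%.
By spousal attribution (R1), Kenji Nakamura is treated as also owning Kiran Nakamura's interest in Ridgefield Logistics SA, giving 21% + 25% = 46%.
Chain via Clearview Manufacturing Inc. → Summit Group plc → Orion Realty LP (R2): 100% × 63% × 94% × 75% = 44.415% of Talon Pharma AG.
Chain via Ridgefield Logistics SA → Beacon Shipping BV → Cobalt Trust (R2): 46% × 43% × 17% × 12% = 0.403512% of Talon Pharma AG.
Aggregating (R3): 44.415% + 0.403512% = 44.818512%.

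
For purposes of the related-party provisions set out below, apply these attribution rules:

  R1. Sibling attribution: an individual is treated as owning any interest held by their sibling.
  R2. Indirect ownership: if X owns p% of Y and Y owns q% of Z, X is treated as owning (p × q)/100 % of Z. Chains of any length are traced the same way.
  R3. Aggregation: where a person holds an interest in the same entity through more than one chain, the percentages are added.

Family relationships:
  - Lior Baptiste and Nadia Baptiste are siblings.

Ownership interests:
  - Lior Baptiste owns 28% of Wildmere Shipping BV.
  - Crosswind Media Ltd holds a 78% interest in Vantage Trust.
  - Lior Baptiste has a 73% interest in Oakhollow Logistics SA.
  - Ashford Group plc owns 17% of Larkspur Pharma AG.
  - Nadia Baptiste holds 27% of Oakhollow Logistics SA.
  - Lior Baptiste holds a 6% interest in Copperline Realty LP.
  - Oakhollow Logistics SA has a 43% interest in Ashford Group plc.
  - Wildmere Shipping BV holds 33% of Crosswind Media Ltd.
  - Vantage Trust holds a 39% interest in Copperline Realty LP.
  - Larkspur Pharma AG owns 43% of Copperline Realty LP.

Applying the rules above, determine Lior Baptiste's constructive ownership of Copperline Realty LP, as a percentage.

11.954108%

By sibling attribution (R1), Lior Baptiste is treated as also owning Nadia Baptiste's interest in Oakhollow Logistics SA, giving 73% + 27% = 100%.
Chain via Oakhollow Logistics SA → Ashford Group plc → Larkspur Pharma AG (R2): 100% × 43% × 17% × 43% = 3.1433% of Copperline Realty LP.
Chain via Wildmere Shipping BV → Crosswind Media Ltd → Vantage Trust (R2): 28% × 33% × 78% × 39% = 2.810808% of Copperline Realty LP.
Direct interest in Copperline Realty LP: 6%.
Aggregating (R3): 3.1433% + 2.810808% + 6% = 11.954108%.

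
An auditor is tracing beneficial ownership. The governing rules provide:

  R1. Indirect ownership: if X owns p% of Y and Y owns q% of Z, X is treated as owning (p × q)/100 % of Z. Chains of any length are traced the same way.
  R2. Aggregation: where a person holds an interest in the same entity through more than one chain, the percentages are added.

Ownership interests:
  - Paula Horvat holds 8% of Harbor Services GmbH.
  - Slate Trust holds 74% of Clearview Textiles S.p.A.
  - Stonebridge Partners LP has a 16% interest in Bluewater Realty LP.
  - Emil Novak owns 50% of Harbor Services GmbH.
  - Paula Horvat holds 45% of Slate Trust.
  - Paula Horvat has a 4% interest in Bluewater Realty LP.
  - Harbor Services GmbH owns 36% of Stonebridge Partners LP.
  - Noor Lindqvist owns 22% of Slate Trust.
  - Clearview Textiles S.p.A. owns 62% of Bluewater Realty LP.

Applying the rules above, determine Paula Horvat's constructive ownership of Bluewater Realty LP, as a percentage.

Chain via Slate Trust → Clearview Textiles S.p.A. (R1): 45% × 74% × 62% = 20.646% of Bluewater Realty LP.
Chain via Harbor Services GmbH → Stonebridge Partners LP (R1): 8% × 36% × 16% = 0.4608% of Bluewater Realty LP.
Direct interest in Bluewater Realty LP: 4%.
Aggregating (R2): 20.646% + 0.4608% + 4% = 25.1068%.

25.1068%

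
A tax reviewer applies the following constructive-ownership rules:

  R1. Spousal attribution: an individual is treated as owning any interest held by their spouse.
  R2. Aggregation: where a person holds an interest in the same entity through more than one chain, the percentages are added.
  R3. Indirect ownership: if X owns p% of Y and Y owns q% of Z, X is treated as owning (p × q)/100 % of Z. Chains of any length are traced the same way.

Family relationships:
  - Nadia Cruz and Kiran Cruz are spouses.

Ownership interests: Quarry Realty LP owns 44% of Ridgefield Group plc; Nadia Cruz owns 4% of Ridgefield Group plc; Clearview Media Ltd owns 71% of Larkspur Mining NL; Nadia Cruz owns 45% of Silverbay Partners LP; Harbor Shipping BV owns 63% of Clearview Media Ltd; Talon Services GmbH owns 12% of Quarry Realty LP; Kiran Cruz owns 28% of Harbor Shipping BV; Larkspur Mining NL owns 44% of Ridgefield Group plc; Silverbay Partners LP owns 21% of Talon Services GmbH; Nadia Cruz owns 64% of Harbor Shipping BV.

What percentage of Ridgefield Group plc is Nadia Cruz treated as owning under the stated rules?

22.605664%

By spousal attribution (R1), Nadia Cruz is treated as also owning Kiran Cruz's interest in Harbor Shipping BV, giving 64% + 28% = 92%.
Chain via Harbor Shipping BV → Clearview Media Ltd → Larkspur Mining NL (R3): 92% × 63% × 71% × 44% = 18.106704% of Ridgefield Group plc.
Chain via Silverbay Partners LP → Talon Services GmbH → Quarry Realty LP (R3): 45% × 21% × 12% × 44% = 0.49896% of Ridgefield Group plc.
Direct interest in Ridgefield Group plc: 4%.
Aggregating (R2): 18.106704% + 0.49896% + 4% = 22.605664%.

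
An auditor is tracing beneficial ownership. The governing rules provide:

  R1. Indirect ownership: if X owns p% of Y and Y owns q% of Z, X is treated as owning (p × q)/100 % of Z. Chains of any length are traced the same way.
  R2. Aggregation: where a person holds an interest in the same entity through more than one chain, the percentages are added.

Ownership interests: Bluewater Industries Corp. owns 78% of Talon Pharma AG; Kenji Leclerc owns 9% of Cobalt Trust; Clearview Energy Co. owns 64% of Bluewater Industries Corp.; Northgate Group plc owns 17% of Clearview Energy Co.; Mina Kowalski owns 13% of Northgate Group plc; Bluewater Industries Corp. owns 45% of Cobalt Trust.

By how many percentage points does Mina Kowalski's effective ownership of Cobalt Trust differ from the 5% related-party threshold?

Chain via Northgate Group plc → Clearview Energy Co. → Bluewater Industries Corp. (R1): 13% × 17% × 64% × 45% = 0.63648% of Cobalt Trust.
0.63648% falls short of the 5% threshold by 4.36352 percentage points.

4.36352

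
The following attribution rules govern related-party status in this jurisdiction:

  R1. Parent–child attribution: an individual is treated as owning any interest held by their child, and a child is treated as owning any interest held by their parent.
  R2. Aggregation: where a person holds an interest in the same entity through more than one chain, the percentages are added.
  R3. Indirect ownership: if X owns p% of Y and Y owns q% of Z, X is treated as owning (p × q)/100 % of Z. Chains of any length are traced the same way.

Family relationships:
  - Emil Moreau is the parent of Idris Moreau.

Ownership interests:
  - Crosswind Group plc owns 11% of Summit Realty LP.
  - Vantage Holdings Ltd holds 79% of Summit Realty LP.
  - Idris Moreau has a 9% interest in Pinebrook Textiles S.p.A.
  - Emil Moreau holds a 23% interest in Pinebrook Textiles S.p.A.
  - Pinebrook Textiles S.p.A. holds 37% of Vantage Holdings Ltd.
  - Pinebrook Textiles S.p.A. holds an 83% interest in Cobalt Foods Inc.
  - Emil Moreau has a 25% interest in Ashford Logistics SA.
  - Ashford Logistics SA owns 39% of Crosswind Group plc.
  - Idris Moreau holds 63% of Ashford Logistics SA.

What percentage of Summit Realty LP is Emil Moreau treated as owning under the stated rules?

By parent–child attribution (R1), Emil Moreau is treated as also owning Idris Moreau's interest in Pinebrook Textiles S.p.A, giving 23% + 9% = 32%.
By parent–child attribution (R1), Emil Moreau is treated as also owning Idris Moreau's interest in Ashford Logistics SA, giving 25% + 63% = 88%.
Chain via Pinebrook Textiles S.p.A. → Vantage Holdings Ltd (R3): 32% × 37% × 79% = 9.3536% of Summit Realty LP.
Chain via Ashford Logistics SA → Crosswind Group plc (R3): 88% × 39% × 11% = 3.7752% of Summit Realty LP.
Aggregating (R2): 9.3536% + 3.7752% = 13.1288%.

13.1288%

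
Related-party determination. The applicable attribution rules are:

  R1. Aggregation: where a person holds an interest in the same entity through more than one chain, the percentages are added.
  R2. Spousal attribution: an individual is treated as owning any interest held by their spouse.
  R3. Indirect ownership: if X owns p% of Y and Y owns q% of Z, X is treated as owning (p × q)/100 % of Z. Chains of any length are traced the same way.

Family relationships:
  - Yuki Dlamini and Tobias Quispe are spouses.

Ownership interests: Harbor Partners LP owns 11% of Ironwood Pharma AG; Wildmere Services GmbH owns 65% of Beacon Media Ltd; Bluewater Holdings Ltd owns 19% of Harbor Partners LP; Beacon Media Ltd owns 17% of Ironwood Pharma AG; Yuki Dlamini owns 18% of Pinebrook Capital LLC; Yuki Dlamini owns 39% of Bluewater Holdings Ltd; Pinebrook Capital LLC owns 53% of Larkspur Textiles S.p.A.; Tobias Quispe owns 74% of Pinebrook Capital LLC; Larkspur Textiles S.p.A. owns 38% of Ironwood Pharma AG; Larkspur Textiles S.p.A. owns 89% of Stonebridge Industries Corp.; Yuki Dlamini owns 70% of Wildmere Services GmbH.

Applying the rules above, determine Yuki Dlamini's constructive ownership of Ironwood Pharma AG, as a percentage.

By spousal attribution (R2), Yuki Dlamini is treated as also owning Tobias Quispe's interest in Pinebrook Capital LLC, giving 18% + 74% = 92%.
Chain via Wildmere Services GmbH → Beacon Media Ltd (R3): 70% × 65% × 17% = 7.735% of Ironwood Pharma AG.
Chain via Bluewater Holdings Ltd → Harbor Partners LP (R3): 39% × 19% × 11% = 0.8151% of Ironwood Pharma AG.
Chain via Pinebrook Capital LLC → Larkspur Textiles S.p.A. (R3): 92% × 53% × 38% = 18.5288% of Ironwood Pharma AG.
Aggregating (R1): 7.735% + 0.8151% + 18.5288% = 27.0789%.

27.0789%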